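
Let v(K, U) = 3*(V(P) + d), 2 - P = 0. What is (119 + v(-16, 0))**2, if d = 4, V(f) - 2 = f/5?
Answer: 477481/25 ≈ 19099.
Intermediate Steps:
P = 2 (P = 2 - 1*0 = 2 + 0 = 2)
V(f) = 2 + f/5
v(K, U) = 96/5 (v(K, U) = 3*((2 + (1/5)*2) + 4) = 3*((2 + 2/5) + 4) = 3*(12/5 + 4) = 3*(32/5) = 96/5)
(119 + v(-16, 0))**2 = (119 + 96/5)**2 = (691/5)**2 = 477481/25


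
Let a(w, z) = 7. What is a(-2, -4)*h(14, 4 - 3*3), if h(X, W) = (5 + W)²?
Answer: 0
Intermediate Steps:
a(-2, -4)*h(14, 4 - 3*3) = 7*(5 + (4 - 3*3))² = 7*(5 + (4 - 9))² = 7*(5 - 5)² = 7*0² = 7*0 = 0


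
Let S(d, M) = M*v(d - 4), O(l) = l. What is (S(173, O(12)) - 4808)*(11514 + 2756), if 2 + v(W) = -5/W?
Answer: -11653852360/169 ≈ -6.8958e+7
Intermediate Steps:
v(W) = -2 - 5/W
S(d, M) = M*(-2 - 5/(-4 + d)) (S(d, M) = M*(-2 - 5/(d - 4)) = M*(-2 - 5/(-4 + d)))
(S(173, O(12)) - 4808)*(11514 + 2756) = (12*(3 - 2*173)/(-4 + 173) - 4808)*(11514 + 2756) = (12*(3 - 346)/169 - 4808)*14270 = (12*(1/169)*(-343) - 4808)*14270 = (-4116/169 - 4808)*14270 = -816668/169*14270 = -11653852360/169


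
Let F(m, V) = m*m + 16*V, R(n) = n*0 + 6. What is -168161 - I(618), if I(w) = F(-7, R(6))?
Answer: -168306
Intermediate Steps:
R(n) = 6 (R(n) = 0 + 6 = 6)
F(m, V) = m**2 + 16*V
I(w) = 145 (I(w) = (-7)**2 + 16*6 = 49 + 96 = 145)
-168161 - I(618) = -168161 - 1*145 = -168161 - 145 = -168306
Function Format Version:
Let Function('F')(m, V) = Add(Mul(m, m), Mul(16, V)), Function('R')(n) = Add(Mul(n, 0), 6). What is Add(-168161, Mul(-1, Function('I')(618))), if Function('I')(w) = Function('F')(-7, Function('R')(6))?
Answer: -168306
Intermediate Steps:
Function('R')(n) = 6 (Function('R')(n) = Add(0, 6) = 6)
Function('F')(m, V) = Add(Pow(m, 2), Mul(16, V))
Function('I')(w) = 145 (Function('I')(w) = Add(Pow(-7, 2), Mul(16, 6)) = Add(49, 96) = 145)
Add(-168161, Mul(-1, Function('I')(618))) = Add(-168161, Mul(-1, 145)) = Add(-168161, -145) = -168306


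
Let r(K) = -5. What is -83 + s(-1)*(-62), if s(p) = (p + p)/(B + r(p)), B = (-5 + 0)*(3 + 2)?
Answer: -1307/15 ≈ -87.133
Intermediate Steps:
B = -25 (B = -5*5 = -25)
s(p) = -p/15 (s(p) = (p + p)/(-25 - 5) = (2*p)/(-30) = (2*p)*(-1/30) = -p/15)
-83 + s(-1)*(-62) = -83 - 1/15*(-1)*(-62) = -83 + (1/15)*(-62) = -83 - 62/15 = -1307/15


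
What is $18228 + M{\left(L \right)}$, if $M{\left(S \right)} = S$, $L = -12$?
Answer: $18216$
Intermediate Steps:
$18228 + M{\left(L \right)} = 18228 - 12 = 18216$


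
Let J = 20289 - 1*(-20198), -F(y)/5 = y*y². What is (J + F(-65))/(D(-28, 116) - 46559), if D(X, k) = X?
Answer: -471204/15529 ≈ -30.343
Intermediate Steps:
F(y) = -5*y³ (F(y) = -5*y*y² = -5*y³)
J = 40487 (J = 20289 + 20198 = 40487)
(J + F(-65))/(D(-28, 116) - 46559) = (40487 - 5*(-65)³)/(-28 - 46559) = (40487 - 5*(-274625))/(-46587) = (40487 + 1373125)*(-1/46587) = 1413612*(-1/46587) = -471204/15529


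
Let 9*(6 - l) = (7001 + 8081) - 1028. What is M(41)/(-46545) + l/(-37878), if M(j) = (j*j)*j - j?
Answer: -7112056/4943079 ≈ -1.4388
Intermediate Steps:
l = -14000/9 (l = 6 - ((7001 + 8081) - 1028)/9 = 6 - (15082 - 1028)/9 = 6 - ⅑*14054 = 6 - 14054/9 = -14000/9 ≈ -1555.6)
M(j) = j³ - j (M(j) = j²*j - j = j³ - j)
M(41)/(-46545) + l/(-37878) = (41³ - 1*41)/(-46545) - 14000/9/(-37878) = (68921 - 41)*(-1/46545) - 14000/9*(-1/37878) = 68880*(-1/46545) + 7000/170451 = -4592/3103 + 7000/170451 = -7112056/4943079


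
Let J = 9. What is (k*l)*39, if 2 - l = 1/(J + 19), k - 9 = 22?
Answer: 66495/28 ≈ 2374.8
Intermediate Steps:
k = 31 (k = 9 + 22 = 31)
l = 55/28 (l = 2 - 1/(9 + 19) = 2 - 1/28 = 55/28 ≈ 1.9643)
(k*l)*39 = (31*(55/28))*39 = (1705/28)*39 = 66495/28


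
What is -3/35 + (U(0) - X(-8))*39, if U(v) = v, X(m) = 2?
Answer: -2733/35 ≈ -78.086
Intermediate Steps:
-3/35 + (U(0) - X(-8))*39 = -3/35 + (0 - 1*2)*39 = -3*1/35 + (0 - 2)*39 = -3/35 - 2*39 = -3/35 - 78 = -2733/35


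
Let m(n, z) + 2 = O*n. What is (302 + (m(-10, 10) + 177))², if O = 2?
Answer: 208849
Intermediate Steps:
m(n, z) = -2 + 2*n
(302 + (m(-10, 10) + 177))² = (302 + ((-2 + 2*(-10)) + 177))² = (302 + ((-2 - 20) + 177))² = (302 + (-22 + 177))² = (302 + 155)² = 457² = 208849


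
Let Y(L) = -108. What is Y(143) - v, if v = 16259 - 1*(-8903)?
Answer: -25270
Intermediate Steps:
v = 25162 (v = 16259 + 8903 = 25162)
Y(143) - v = -108 - 1*25162 = -108 - 25162 = -25270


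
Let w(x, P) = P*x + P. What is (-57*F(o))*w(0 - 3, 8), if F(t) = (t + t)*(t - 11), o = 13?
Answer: 47424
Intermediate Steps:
F(t) = 2*t*(-11 + t) (F(t) = (2*t)*(-11 + t) = 2*t*(-11 + t))
w(x, P) = P + P*x
(-57*F(o))*w(0 - 3, 8) = (-114*13*(-11 + 13))*(8*(1 + (0 - 3))) = (-114*13*2)*(8*(1 - 3)) = (-57*52)*(8*(-2)) = -2964*(-16) = 47424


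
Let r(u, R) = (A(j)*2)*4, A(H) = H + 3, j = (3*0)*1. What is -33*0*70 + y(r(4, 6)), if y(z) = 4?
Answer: 4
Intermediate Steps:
j = 0 (j = 0*1 = 0)
A(H) = 3 + H
r(u, R) = 24 (r(u, R) = ((3 + 0)*2)*4 = (3*2)*4 = 6*4 = 24)
-33*0*70 + y(r(4, 6)) = -33*0*70 + 4 = 0*70 + 4 = 0 + 4 = 4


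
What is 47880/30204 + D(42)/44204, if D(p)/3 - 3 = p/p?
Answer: 14700347/9271789 ≈ 1.5855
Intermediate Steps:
D(p) = 12 (D(p) = 9 + 3*(p/p) = 9 + 3*1 = 9 + 3 = 12)
47880/30204 + D(42)/44204 = 47880/30204 + 12/44204 = 47880*(1/30204) + 12*(1/44204) = 1330/839 + 3/11051 = 14700347/9271789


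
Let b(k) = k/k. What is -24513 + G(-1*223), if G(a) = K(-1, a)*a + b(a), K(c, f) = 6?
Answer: -25850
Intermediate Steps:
b(k) = 1
G(a) = 1 + 6*a (G(a) = 6*a + 1 = 1 + 6*a)
-24513 + G(-1*223) = -24513 + (1 + 6*(-1*223)) = -24513 + (1 + 6*(-223)) = -24513 + (1 - 1338) = -24513 - 1337 = -25850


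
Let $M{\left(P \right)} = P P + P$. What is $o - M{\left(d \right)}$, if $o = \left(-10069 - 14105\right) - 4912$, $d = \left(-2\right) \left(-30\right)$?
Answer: $-32746$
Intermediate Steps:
$d = 60$
$o = -29086$ ($o = -24174 - 4912 = -29086$)
$M{\left(P \right)} = P + P^{2}$ ($M{\left(P \right)} = P^{2} + P = P + P^{2}$)
$o - M{\left(d \right)} = -29086 - 60 \left(1 + 60\right) = -29086 - 60 \cdot 61 = -29086 - 3660 = -32746$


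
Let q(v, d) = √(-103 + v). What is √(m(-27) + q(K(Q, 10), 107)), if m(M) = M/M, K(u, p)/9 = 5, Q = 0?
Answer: √(1 + I*√58) ≈ 2.0834 + 1.8277*I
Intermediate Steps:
K(u, p) = 45 (K(u, p) = 9*5 = 45)
m(M) = 1
√(m(-27) + q(K(Q, 10), 107)) = √(1 + √(-103 + 45)) = √(1 + √(-58)) = √(1 + I*√58)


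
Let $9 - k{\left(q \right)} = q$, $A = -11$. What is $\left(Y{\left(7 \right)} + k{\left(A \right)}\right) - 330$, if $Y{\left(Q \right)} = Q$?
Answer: $-303$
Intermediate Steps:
$k{\left(q \right)} = 9 - q$
$\left(Y{\left(7 \right)} + k{\left(A \right)}\right) - 330 = \left(7 + \left(9 - -11\right)\right) - 330 = \left(7 + \left(9 + 11\right)\right) - 330 = \left(7 + 20\right) - 330 = 27 - 330 = -303$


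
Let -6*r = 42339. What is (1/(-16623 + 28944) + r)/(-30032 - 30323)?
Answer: 173886271/1487267910 ≈ 0.11692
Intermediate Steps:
r = -14113/2 (r = -1/6*42339 = -14113/2 ≈ -7056.5)
(1/(-16623 + 28944) + r)/(-30032 - 30323) = (1/(-16623 + 28944) - 14113/2)/(-30032 - 30323) = (1/12321 - 14113/2)/(-60355) = (1/12321 - 14113/2)*(-1/60355) = -173886271/24642*(-1/60355) = 173886271/1487267910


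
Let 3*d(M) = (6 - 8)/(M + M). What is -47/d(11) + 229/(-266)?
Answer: 412337/266 ≈ 1550.1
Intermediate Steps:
d(M) = -1/(3*M) (d(M) = ((6 - 8)/(M + M))/3 = (-2*1/(2*M))/3 = (-1/M)/3 = -1/(3*M))
-47/d(11) + 229/(-266) = -47/((-⅓/11)) + 229/(-266) = -47/((-⅓*1/11)) + 229*(-1/266) = -47/(-1/33) - 229/266 = -47*(-33) - 229/266 = 1551 - 229/266 = 412337/266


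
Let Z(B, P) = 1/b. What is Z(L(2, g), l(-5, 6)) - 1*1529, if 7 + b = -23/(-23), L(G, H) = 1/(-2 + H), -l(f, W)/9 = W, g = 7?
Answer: -9175/6 ≈ -1529.2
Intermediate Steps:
l(f, W) = -9*W
b = -6 (b = -7 - 23/(-23) = -7 - 23*(-1/23) = -7 + 1 = -6)
Z(B, P) = -⅙ (Z(B, P) = 1/(-6) = -⅙)
Z(L(2, g), l(-5, 6)) - 1*1529 = -⅙ - 1*1529 = -⅙ - 1529 = -9175/6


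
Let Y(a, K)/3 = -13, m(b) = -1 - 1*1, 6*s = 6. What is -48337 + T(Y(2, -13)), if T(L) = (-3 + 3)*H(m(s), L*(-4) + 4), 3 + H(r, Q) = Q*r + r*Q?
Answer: -48337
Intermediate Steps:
s = 1 (s = (⅙)*6 = 1)
m(b) = -2 (m(b) = -1 - 1 = -2)
Y(a, K) = -39 (Y(a, K) = 3*(-13) = -39)
H(r, Q) = -3 + 2*Q*r (H(r, Q) = -3 + (Q*r + r*Q) = -3 + (Q*r + Q*r) = -3 + 2*Q*r)
T(L) = 0 (T(L) = (-3 + 3)*(-3 + 2*(L*(-4) + 4)*(-2)) = 0*(-3 + 2*(-4*L + 4)*(-2)) = 0*(-3 + 2*(4 - 4*L)*(-2)) = 0*(-3 + (-16 + 16*L)) = 0*(-19 + 16*L) = 0)
-48337 + T(Y(2, -13)) = -48337 + 0 = -48337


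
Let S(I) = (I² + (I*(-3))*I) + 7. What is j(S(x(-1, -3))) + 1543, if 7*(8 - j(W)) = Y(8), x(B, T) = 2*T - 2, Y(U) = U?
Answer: 10849/7 ≈ 1549.9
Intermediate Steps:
x(B, T) = -2 + 2*T
S(I) = 7 - 2*I² (S(I) = (I² + (-3*I)*I) + 7 = (I² - 3*I²) + 7 = -2*I² + 7 = 7 - 2*I²)
j(W) = 48/7 (j(W) = 8 - ⅐*8 = 8 - 8/7 = 48/7)
j(S(x(-1, -3))) + 1543 = 48/7 + 1543 = 10849/7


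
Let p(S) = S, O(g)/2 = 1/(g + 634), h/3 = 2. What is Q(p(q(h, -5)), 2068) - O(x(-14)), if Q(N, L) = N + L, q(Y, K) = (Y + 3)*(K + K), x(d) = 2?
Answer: 629003/318 ≈ 1978.0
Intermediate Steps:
h = 6 (h = 3*2 = 6)
O(g) = 2/(634 + g) (O(g) = 2/(g + 634) = 2/(634 + g))
q(Y, K) = 2*K*(3 + Y) (q(Y, K) = (3 + Y)*(2*K) = 2*K*(3 + Y))
Q(N, L) = L + N
Q(p(q(h, -5)), 2068) - O(x(-14)) = (2068 + 2*(-5)*(3 + 6)) - 2/(634 + 2) = (2068 + 2*(-5)*9) - 2/636 = (2068 - 90) - 2/636 = 1978 - 1*1/318 = 1978 - 1/318 = 629003/318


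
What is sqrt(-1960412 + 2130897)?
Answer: sqrt(170485) ≈ 412.90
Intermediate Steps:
sqrt(-1960412 + 2130897) = sqrt(170485)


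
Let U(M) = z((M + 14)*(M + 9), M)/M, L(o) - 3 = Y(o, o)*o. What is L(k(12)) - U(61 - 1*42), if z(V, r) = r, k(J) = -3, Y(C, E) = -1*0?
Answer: 2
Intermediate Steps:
Y(C, E) = 0
L(o) = 3 (L(o) = 3 + 0*o = 3 + 0 = 3)
U(M) = 1 (U(M) = M/M = 1)
L(k(12)) - U(61 - 1*42) = 3 - 1*1 = 3 - 1 = 2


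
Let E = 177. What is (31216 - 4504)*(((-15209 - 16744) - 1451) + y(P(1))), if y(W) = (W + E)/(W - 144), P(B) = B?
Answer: -127601888400/143 ≈ -8.9232e+8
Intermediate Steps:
y(W) = (177 + W)/(-144 + W) (y(W) = (W + 177)/(W - 144) = (177 + W)/(-144 + W))
(31216 - 4504)*(((-15209 - 16744) - 1451) + y(P(1))) = (31216 - 4504)*(((-15209 - 16744) - 1451) + (177 + 1)/(-144 + 1)) = 26712*((-31953 - 1451) + 178/(-143)) = 26712*(-33404 - 1/143*178) = 26712*(-33404 - 178/143) = 26712*(-4776950/143) = -127601888400/143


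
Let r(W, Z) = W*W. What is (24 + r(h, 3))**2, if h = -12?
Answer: 28224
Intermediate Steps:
r(W, Z) = W**2
(24 + r(h, 3))**2 = (24 + (-12)**2)**2 = (24 + 144)**2 = 168**2 = 28224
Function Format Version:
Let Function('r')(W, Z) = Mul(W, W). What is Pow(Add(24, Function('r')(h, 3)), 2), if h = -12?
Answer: 28224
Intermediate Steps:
Function('r')(W, Z) = Pow(W, 2)
Pow(Add(24, Function('r')(h, 3)), 2) = Pow(Add(24, Pow(-12, 2)), 2) = Pow(Add(24, 144), 2) = Pow(168, 2) = 28224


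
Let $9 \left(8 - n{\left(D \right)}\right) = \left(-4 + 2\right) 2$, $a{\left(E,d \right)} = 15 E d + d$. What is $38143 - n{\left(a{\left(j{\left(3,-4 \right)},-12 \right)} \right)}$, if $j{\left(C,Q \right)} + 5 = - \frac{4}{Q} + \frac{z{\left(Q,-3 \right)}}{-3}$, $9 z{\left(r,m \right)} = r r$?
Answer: $\frac{343211}{9} \approx 38135.0$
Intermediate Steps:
$z{\left(r,m \right)} = \frac{r^{2}}{9}$ ($z{\left(r,m \right)} = \frac{r r}{9} = \frac{r^{2}}{9}$)
$j{\left(C,Q \right)} = -5 - \frac{4}{Q} - \frac{Q^{2}}{27}$ ($j{\left(C,Q \right)} = -5 + \left(- \frac{4}{Q} + \frac{\frac{1}{9} Q^{2}}{-3}\right) = -5 + \left(- \frac{4}{Q} + \frac{Q^{2}}{9} \left(- \frac{1}{3}\right)\right) = -5 - \left(\frac{4}{Q} + \frac{Q^{2}}{27}\right) = -5 - \frac{4}{Q} - \frac{Q^{2}}{27}$)
$a{\left(E,d \right)} = d + 15 E d$ ($a{\left(E,d \right)} = 15 E d + d = d + 15 E d$)
$n{\left(D \right)} = \frac{76}{9}$ ($n{\left(D \right)} = 8 - \frac{\left(-4 + 2\right) 2}{9} = 8 - \frac{\left(-2\right) 2}{9} = 8 - - \frac{4}{9} = 8 + \frac{4}{9} = \frac{76}{9}$)
$38143 - n{\left(a{\left(j{\left(3,-4 \right)},-12 \right)} \right)} = 38143 - \frac{76}{9} = \frac{343211}{9}$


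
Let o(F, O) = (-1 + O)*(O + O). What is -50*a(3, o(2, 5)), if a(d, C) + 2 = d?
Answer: -50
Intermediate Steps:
o(F, O) = 2*O*(-1 + O) (o(F, O) = (-1 + O)*(2*O) = 2*O*(-1 + O))
a(d, C) = -2 + d
-50*a(3, o(2, 5)) = -50*(-2 + 3) = -50*1 = -50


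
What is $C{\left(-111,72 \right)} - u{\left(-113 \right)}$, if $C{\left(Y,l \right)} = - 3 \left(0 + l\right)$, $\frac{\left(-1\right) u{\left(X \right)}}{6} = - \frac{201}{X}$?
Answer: $- \frac{23202}{113} \approx -205.33$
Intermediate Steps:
$u{\left(X \right)} = \frac{1206}{X}$ ($u{\left(X \right)} = - 6 \left(- \frac{201}{X}\right) = \frac{1206}{X}$)
$C{\left(Y,l \right)} = - 3 l$
$C{\left(-111,72 \right)} - u{\left(-113 \right)} = \left(-3\right) 72 - \frac{1206}{-113} = -216 - 1206 \left(- \frac{1}{113}\right) = -216 - - \frac{1206}{113} = -216 + \frac{1206}{113} = - \frac{23202}{113}$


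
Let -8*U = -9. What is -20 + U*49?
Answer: 281/8 ≈ 35.125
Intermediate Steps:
U = 9/8 (U = -⅛*(-9) = 9/8 ≈ 1.1250)
-20 + U*49 = -20 + (9/8)*49 = -20 + 441/8 = 281/8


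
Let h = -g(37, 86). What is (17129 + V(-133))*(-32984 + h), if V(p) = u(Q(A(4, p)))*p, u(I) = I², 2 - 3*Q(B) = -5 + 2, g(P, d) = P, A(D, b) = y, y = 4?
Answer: -553417284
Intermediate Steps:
A(D, b) = 4
Q(B) = 5/3 (Q(B) = ⅔ - (-5 + 2)/3 = ⅔ - ⅓*(-3) = ⅔ + 1 = 5/3)
h = -37 (h = -1*37 = -37)
V(p) = 25*p/9 (V(p) = (5/3)²*p = 25*p/9)
(17129 + V(-133))*(-32984 + h) = (17129 + (25/9)*(-133))*(-32984 - 37) = (17129 - 3325/9)*(-33021) = (150836/9)*(-33021) = -553417284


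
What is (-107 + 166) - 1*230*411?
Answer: -94471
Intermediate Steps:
(-107 + 166) - 1*230*411 = 59 - 230*411 = 59 - 94530 = -94471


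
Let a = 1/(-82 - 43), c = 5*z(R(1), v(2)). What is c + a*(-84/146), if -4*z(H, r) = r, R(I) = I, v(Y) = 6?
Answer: -136791/18250 ≈ -7.4954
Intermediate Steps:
z(H, r) = -r/4
c = -15/2 (c = 5*(-¼*6) = 5*(-3/2) = -15/2 ≈ -7.5000)
a = -1/125 (a = 1/(-125) = -1/125 ≈ -0.0080000)
c + a*(-84/146) = -15/2 - (-84)/(125*146) = -15/2 - 1/125*(-42/73) = -15/2 + 42/9125 = -136791/18250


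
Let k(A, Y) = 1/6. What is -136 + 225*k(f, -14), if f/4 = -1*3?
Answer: -197/2 ≈ -98.500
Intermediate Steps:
f = -12 (f = 4*(-1*3) = 4*(-3) = -12)
k(A, Y) = 1/6
-136 + 225*k(f, -14) = -136 + 225*(1/6) = -136 + 75/2 = -197/2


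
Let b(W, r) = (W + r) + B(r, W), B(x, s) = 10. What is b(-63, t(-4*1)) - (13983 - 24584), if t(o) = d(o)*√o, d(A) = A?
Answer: 10548 - 8*I ≈ 10548.0 - 8.0*I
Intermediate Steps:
t(o) = o^(3/2) (t(o) = o*√o = o^(3/2))
b(W, r) = 10 + W + r (b(W, r) = (W + r) + 10 = 10 + W + r)
b(-63, t(-4*1)) - (13983 - 24584) = (10 - 63 + (-4*1)^(3/2)) - (13983 - 24584) = (10 - 63 + (-4)^(3/2)) - 1*(-10601) = (10 - 63 - 8*I) + 10601 = (-53 - 8*I) + 10601 = 10548 - 8*I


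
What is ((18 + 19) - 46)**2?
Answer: 81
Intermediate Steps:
((18 + 19) - 46)**2 = (37 - 46)**2 = (-9)**2 = 81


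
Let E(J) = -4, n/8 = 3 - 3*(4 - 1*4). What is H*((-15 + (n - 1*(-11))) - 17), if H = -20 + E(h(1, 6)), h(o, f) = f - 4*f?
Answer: -72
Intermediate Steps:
n = 24 (n = 8*(3 - 3*(4 - 1*4)) = 8*(3 - 3*(4 - 4)) = 8*(3 - 3*0) = 8*(3 + 0) = 8*3 = 24)
h(o, f) = -3*f
H = -24 (H = -20 - 4 = -24)
H*((-15 + (n - 1*(-11))) - 17) = -24*((-15 + (24 - 1*(-11))) - 17) = -24*((-15 + (24 + 11)) - 17) = -24*((-15 + 35) - 17) = -24*(20 - 17) = -24*3 = -72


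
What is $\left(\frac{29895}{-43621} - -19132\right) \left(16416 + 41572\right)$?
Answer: $\frac{48392556141076}{43621} \approx 1.1094 \cdot 10^{9}$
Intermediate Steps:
$\left(\frac{29895}{-43621} - -19132\right) \left(16416 + 41572\right) = \left(29895 \left(- \frac{1}{43621}\right) + 19132\right) 57988 = \left(- \frac{29895}{43621} + 19132\right) 57988 = \frac{834527077}{43621} \cdot 57988 = \frac{48392556141076}{43621}$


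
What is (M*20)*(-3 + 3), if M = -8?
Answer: 0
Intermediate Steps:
(M*20)*(-3 + 3) = (-8*20)*(-3 + 3) = -160*0 = 0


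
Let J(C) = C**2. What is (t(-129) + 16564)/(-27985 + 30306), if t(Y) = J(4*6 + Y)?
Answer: 27589/2321 ≈ 11.887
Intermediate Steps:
t(Y) = (24 + Y)**2 (t(Y) = (4*6 + Y)**2 = (24 + Y)**2)
(t(-129) + 16564)/(-27985 + 30306) = ((24 - 129)**2 + 16564)/(-27985 + 30306) = ((-105)**2 + 16564)/2321 = (11025 + 16564)*(1/2321) = 27589*(1/2321) = 27589/2321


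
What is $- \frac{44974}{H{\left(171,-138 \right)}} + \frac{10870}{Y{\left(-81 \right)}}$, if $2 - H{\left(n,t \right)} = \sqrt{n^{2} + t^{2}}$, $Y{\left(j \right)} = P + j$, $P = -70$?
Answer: $- \frac{511232322}{7290431} + \frac{134922 \sqrt{5365}}{48281} \approx 134.56$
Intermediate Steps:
$Y{\left(j \right)} = -70 + j$
$H{\left(n,t \right)} = 2 - \sqrt{n^{2} + t^{2}}$
$- \frac{44974}{H{\left(171,-138 \right)}} + \frac{10870}{Y{\left(-81 \right)}} = - \frac{44974}{2 - \sqrt{171^{2} + \left(-138\right)^{2}}} + \frac{10870}{-70 - 81} = - \frac{44974}{2 - \sqrt{29241 + 19044}} + \frac{10870}{-151} = - \frac{44974}{2 - \sqrt{48285}} + 10870 \left(- \frac{1}{151}\right) = - \frac{44974}{2 - 3 \sqrt{5365}} - \frac{10870}{151} = - \frac{10870}{151} - \frac{44974}{2 - 3 \sqrt{5365}}$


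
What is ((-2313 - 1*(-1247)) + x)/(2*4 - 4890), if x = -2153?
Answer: 3219/4882 ≈ 0.65936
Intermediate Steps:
((-2313 - 1*(-1247)) + x)/(2*4 - 4890) = ((-2313 - 1*(-1247)) - 2153)/(2*4 - 4890) = ((-2313 + 1247) - 2153)/(8 - 4890) = (-1066 - 2153)/(-4882) = -3219*(-1/4882) = 3219/4882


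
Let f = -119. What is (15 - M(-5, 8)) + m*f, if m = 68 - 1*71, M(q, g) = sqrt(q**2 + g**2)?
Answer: 372 - sqrt(89) ≈ 362.57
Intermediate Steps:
M(q, g) = sqrt(g**2 + q**2)
m = -3 (m = 68 - 71 = -3)
(15 - M(-5, 8)) + m*f = (15 - sqrt(8**2 + (-5)**2)) - 3*(-119) = (15 - sqrt(64 + 25)) + 357 = (15 - sqrt(89)) + 357 = 372 - sqrt(89)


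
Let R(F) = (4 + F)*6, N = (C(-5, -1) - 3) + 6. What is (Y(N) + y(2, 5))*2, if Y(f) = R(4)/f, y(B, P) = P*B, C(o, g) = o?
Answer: -28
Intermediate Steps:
y(B, P) = B*P
N = -2 (N = (-5 - 3) + 6 = -8 + 6 = -2)
R(F) = 24 + 6*F
Y(f) = 48/f (Y(f) = (24 + 6*4)/f = (24 + 24)/f = 48/f)
(Y(N) + y(2, 5))*2 = (48/(-2) + 2*5)*2 = (48*(-½) + 10)*2 = (-24 + 10)*2 = -14*2 = -28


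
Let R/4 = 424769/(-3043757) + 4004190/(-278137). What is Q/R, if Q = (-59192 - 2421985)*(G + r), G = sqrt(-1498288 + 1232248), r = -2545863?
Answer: -5347632073632825796452459/49223701268732 + 6301555197942103479*I*sqrt(7390)/24611850634366 ≈ -1.0864e+11 + 2.201e+7*I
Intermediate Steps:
G = 6*I*sqrt(7390) (G = sqrt(-266040) = 6*I*sqrt(7390) ≈ 515.79*I)
R = -49223701268732/846581440709 (R = 4*(424769/(-3043757) + 4004190/(-278137)) = 4*(424769*(-1/3043757) + 4004190*(-1/278137)) = 4*(-424769/3043757 - 4004190/278137) = 4*(-12305925317183/846581440709) = -49223701268732/846581440709 ≈ -58.144)
Q = 6316736720751 - 14887062*I*sqrt(7390) (Q = (-59192 - 2421985)*(6*I*sqrt(7390) - 2545863) = -2481177*(-2545863 + 6*I*sqrt(7390)) = 6316736720751 - 14887062*I*sqrt(7390) ≈ 6.3167e+12 - 1.2798e+9*I)
Q/R = (6316736720751 - 14887062*I*sqrt(7390))/(-49223701268732/846581440709) = (6316736720751 - 14887062*I*sqrt(7390))*(-846581440709/49223701268732) = -5347632073632825796452459/49223701268732 + 6301555197942103479*I*sqrt(7390)/24611850634366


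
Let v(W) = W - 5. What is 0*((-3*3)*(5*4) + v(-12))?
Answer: 0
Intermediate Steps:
v(W) = -5 + W
0*((-3*3)*(5*4) + v(-12)) = 0*((-3*3)*(5*4) + (-5 - 12)) = 0*(-9*20 - 17) = 0*(-180 - 17) = 0*(-197) = 0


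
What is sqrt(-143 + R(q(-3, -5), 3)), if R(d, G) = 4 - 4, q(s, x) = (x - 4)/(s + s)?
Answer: I*sqrt(143) ≈ 11.958*I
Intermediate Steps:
q(s, x) = (-4 + x)/(2*s) (q(s, x) = (-4 + x)/((2*s)) = (-4 + x)*(1/(2*s)) = (-4 + x)/(2*s))
R(d, G) = 0
sqrt(-143 + R(q(-3, -5), 3)) = sqrt(-143 + 0) = sqrt(-143) = I*sqrt(143)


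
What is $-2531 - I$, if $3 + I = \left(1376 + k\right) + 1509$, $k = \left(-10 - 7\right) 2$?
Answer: $-5379$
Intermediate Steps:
$k = -34$ ($k = \left(-17\right) 2 = -34$)
$I = 2848$ ($I = -3 + \left(\left(1376 - 34\right) + 1509\right) = -3 + \left(1342 + 1509\right) = -3 + 2851 = 2848$)
$-2531 - I = -2531 - 2848 = -5379$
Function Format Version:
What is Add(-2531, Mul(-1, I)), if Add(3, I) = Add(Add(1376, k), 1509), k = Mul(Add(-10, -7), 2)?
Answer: -5379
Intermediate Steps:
k = -34 (k = Mul(-17, 2) = -34)
I = 2848 (I = Add(-3, Add(Add(1376, -34), 1509)) = Add(-3, Add(1342, 1509)) = Add(-3, 2851) = 2848)
Add(-2531, Mul(-1, I)) = Add(-2531, Mul(-1, 2848)) = Add(-2531, -2848) = -5379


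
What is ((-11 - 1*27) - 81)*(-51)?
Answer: 6069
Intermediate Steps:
((-11 - 1*27) - 81)*(-51) = ((-11 - 27) - 81)*(-51) = (-38 - 81)*(-51) = -119*(-51) = 6069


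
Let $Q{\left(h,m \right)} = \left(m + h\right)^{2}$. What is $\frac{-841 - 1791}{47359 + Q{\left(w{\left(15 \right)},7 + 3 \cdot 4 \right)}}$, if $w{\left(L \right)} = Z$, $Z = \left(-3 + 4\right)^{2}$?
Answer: $- \frac{2632}{47759} \approx -0.05511$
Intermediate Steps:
$Z = 1$ ($Z = 1^{2} = 1$)
$w{\left(L \right)} = 1$
$Q{\left(h,m \right)} = \left(h + m\right)^{2}$
$\frac{-841 - 1791}{47359 + Q{\left(w{\left(15 \right)},7 + 3 \cdot 4 \right)}} = \frac{-841 - 1791}{47359 + \left(1 + \left(7 + 3 \cdot 4\right)\right)^{2}} = - \frac{2632}{47359 + \left(1 + \left(7 + 12\right)\right)^{2}} = - \frac{2632}{47359 + \left(1 + 19\right)^{2}} = - \frac{2632}{47359 + 20^{2}} = - \frac{2632}{47359 + 400} = - \frac{2632}{47759}$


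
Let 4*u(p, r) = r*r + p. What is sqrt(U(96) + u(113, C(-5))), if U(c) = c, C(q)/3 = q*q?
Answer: sqrt(6122)/2 ≈ 39.122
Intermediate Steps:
C(q) = 3*q**2 (C(q) = 3*(q*q) = 3*q**2)
u(p, r) = p/4 + r**2/4 (u(p, r) = (r*r + p)/4 = (r**2 + p)/4 = (p + r**2)/4 = p/4 + r**2/4)
sqrt(U(96) + u(113, C(-5))) = sqrt(96 + ((1/4)*113 + (3*(-5)**2)**2/4)) = sqrt(96 + (113/4 + (3*25)**2/4)) = sqrt(96 + (113/4 + (1/4)*75**2)) = sqrt(96 + (113/4 + (1/4)*5625)) = sqrt(96 + (113/4 + 5625/4)) = sqrt(96 + 2869/2) = sqrt(3061/2) = sqrt(6122)/2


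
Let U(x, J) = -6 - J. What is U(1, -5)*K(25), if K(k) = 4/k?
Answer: -4/25 ≈ -0.16000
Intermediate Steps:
U(1, -5)*K(25) = (-6 - 1*(-5))*(4/25) = (-6 + 5)*(4*(1/25)) = -1*4/25 = -4/25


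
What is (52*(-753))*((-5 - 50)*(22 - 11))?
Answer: 23689380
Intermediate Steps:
(52*(-753))*((-5 - 50)*(22 - 11)) = -(-2153580)*11 = -39156*(-605) = 23689380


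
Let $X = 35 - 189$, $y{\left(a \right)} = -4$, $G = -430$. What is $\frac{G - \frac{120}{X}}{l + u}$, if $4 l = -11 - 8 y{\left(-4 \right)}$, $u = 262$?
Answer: $- \frac{132200}{82313} \approx -1.6061$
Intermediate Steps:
$X = -154$ ($X = 35 - 189 = -154$)
$l = \frac{21}{4}$ ($l = \frac{-11 - -32}{4} = \frac{-11 + 32}{4} = \frac{1}{4} \cdot 21 = \frac{21}{4} \approx 5.25$)
$\frac{G - \frac{120}{X}}{l + u} = \frac{-430 - \frac{120}{-154}}{\frac{21}{4} + 262} = \frac{-430 - - \frac{60}{77}}{\frac{1069}{4}} = \left(-430 + \frac{60}{77}\right) \frac{4}{1069} = \left(- \frac{33050}{77}\right) \frac{4}{1069} = - \frac{132200}{82313}$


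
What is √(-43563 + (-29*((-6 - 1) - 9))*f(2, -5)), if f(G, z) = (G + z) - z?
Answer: I*√42635 ≈ 206.48*I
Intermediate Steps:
f(G, z) = G
√(-43563 + (-29*((-6 - 1) - 9))*f(2, -5)) = √(-43563 - 29*((-6 - 1) - 9)*2) = √(-43563 - 29*(-7 - 9)*2) = √(-43563 - 29*(-16)*2) = √(-43563 + 464*2) = √(-43563 + 928) = √(-42635) = I*√42635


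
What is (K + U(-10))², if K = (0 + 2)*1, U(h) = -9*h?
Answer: 8464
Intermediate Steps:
K = 2 (K = 2*1 = 2)
(K + U(-10))² = (2 - 9*(-10))² = (2 + 90)² = 92² = 8464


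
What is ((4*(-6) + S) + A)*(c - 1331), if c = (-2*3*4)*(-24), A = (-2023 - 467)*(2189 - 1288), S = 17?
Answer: 1693840235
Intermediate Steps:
A = -2243490 (A = -2490*901 = -2243490)
c = 576 (c = -6*4*(-24) = -24*(-24) = 576)
((4*(-6) + S) + A)*(c - 1331) = ((4*(-6) + 17) - 2243490)*(576 - 1331) = ((-24 + 17) - 2243490)*(-755) = (-7 - 2243490)*(-755) = -2243497*(-755) = 1693840235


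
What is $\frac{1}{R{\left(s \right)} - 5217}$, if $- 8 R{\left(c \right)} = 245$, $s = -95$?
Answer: $- \frac{8}{41981} \approx -0.00019056$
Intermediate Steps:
$R{\left(c \right)} = - \frac{245}{8}$ ($R{\left(c \right)} = \left(- \frac{1}{8}\right) 245 = - \frac{245}{8}$)
$\frac{1}{R{\left(s \right)} - 5217} = \frac{1}{- \frac{245}{8} - 5217} = \frac{1}{- \frac{41981}{8}} = - \frac{8}{41981}$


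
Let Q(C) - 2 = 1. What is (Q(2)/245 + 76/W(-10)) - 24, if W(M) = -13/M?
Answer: 109799/3185 ≈ 34.474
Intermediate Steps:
Q(C) = 3 (Q(C) = 2 + 1 = 3)
(Q(2)/245 + 76/W(-10)) - 24 = (3/245 + 76/((-13/(-10)))) - 24 = (3*(1/245) + 76/((-13*(-⅒)))) - 24 = (3/245 + 76/(13/10)) - 24 = (3/245 + 76*(10/13)) - 24 = (3/245 + 760/13) - 24 = 186239/3185 - 24 = 109799/3185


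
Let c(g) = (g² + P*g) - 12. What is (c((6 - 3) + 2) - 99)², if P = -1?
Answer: 8281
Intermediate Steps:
c(g) = -12 + g² - g (c(g) = (g² - g) - 12 = -12 + g² - g)
(c((6 - 3) + 2) - 99)² = ((-12 + ((6 - 3) + 2)² - ((6 - 3) + 2)) - 99)² = ((-12 + (3 + 2)² - (3 + 2)) - 99)² = ((-12 + 5² - 1*5) - 99)² = ((-12 + 25 - 5) - 99)² = (8 - 99)² = (-91)² = 8281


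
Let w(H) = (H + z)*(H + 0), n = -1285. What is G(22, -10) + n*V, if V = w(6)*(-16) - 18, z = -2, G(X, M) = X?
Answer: 516592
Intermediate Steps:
w(H) = H*(-2 + H) (w(H) = (H - 2)*(H + 0) = (-2 + H)*H = H*(-2 + H))
V = -402 (V = (6*(-2 + 6))*(-16) - 18 = (6*4)*(-16) - 18 = 24*(-16) - 18 = -384 - 18 = -402)
G(22, -10) + n*V = 22 - 1285*(-402) = 22 + 516570 = 516592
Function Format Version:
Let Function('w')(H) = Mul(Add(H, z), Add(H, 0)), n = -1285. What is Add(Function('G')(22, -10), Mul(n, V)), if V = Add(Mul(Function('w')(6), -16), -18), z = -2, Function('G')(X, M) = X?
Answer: 516592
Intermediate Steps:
Function('w')(H) = Mul(H, Add(-2, H)) (Function('w')(H) = Mul(Add(H, -2), Add(H, 0)) = Mul(Add(-2, H), H) = Mul(H, Add(-2, H)))
V = -402 (V = Add(Mul(Mul(6, Add(-2, 6)), -16), -18) = Add(Mul(Mul(6, 4), -16), -18) = Add(Mul(24, -16), -18) = Add(-384, -18) = -402)
Add(Function('G')(22, -10), Mul(n, V)) = Add(22, Mul(-1285, -402)) = Add(22, 516570) = 516592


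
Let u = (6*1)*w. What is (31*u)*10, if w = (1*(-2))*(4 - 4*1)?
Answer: 0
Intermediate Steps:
w = 0 (w = -2*(4 - 4) = -2*0 = 0)
u = 0 (u = (6*1)*0 = 6*0 = 0)
(31*u)*10 = (31*0)*10 = 0*10 = 0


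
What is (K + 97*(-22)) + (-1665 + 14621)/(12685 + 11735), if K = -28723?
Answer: -188378746/6105 ≈ -30856.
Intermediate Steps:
(K + 97*(-22)) + (-1665 + 14621)/(12685 + 11735) = (-28723 + 97*(-22)) + (-1665 + 14621)/(12685 + 11735) = (-28723 - 2134) + 12956/24420 = -30857 + 12956*(1/24420) = -30857 + 3239/6105 = -188378746/6105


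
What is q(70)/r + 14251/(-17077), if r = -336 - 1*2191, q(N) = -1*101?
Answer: -34287500/43153579 ≈ -0.79455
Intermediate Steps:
q(N) = -101
r = -2527 (r = -336 - 2191 = -2527)
q(70)/r + 14251/(-17077) = -101/(-2527) + 14251/(-17077) = -101*(-1/2527) + 14251*(-1/17077) = 101/2527 - 14251/17077 = -34287500/43153579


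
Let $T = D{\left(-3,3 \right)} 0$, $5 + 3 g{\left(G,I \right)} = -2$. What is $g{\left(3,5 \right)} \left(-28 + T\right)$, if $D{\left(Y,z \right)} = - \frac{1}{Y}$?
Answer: $\frac{196}{3} \approx 65.333$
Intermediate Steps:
$g{\left(G,I \right)} = - \frac{7}{3}$ ($g{\left(G,I \right)} = - \frac{5}{3} + \frac{1}{3} \left(-2\right) = - \frac{5}{3} - \frac{2}{3} = - \frac{7}{3}$)
$T = 0$ ($T = - \frac{1}{-3} \cdot 0 = \left(-1\right) \left(- \frac{1}{3}\right) 0 = \frac{1}{3} \cdot 0 = 0$)
$g{\left(3,5 \right)} \left(-28 + T\right) = - \frac{7 \left(-28 + 0\right)}{3} = \left(- \frac{7}{3}\right) \left(-28\right) = \frac{196}{3}$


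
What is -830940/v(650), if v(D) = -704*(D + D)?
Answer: 3777/4160 ≈ 0.90793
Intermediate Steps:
v(D) = -1408*D
-830940/v(650) = -830940/((-1408*650)) = -830940/(-915200) = -830940*(-1/915200) = 3777/4160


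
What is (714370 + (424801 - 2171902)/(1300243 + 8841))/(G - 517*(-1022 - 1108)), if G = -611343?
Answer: 935168589979/641277051828 ≈ 1.4583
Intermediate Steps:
(714370 + (424801 - 2171902)/(1300243 + 8841))/(G - 517*(-1022 - 1108)) = (714370 + (424801 - 2171902)/(1300243 + 8841))/(-611343 - 517*(-1022 - 1108)) = (714370 - 1747101/1309084)/(-611343 - 517*(-2130)) = (714370 - 1747101*1/1309084)/(-611343 + 1101210) = (714370 - 1747101/1309084)/489867 = (935168589979/1309084)*(1/489867) = 935168589979/641277051828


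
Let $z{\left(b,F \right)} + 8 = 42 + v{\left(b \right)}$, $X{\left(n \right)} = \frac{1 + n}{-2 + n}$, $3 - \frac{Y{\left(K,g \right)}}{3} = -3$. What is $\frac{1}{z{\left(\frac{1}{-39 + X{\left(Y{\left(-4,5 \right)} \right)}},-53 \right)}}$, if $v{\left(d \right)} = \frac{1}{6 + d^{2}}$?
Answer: $\frac{2196406}{75043829} \approx 0.029268$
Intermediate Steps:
$Y{\left(K,g \right)} = 18$ ($Y{\left(K,g \right)} = 9 - -9 = 9 + 9 = 18$)
$X{\left(n \right)} = \frac{1 + n}{-2 + n}$
$z{\left(b,F \right)} = 34 + \frac{1}{6 + b^{2}}$ ($z{\left(b,F \right)} = -8 + \left(42 + \frac{1}{6 + b^{2}}\right) = 34 + \frac{1}{6 + b^{2}}$)
$\frac{1}{z{\left(\frac{1}{-39 + X{\left(Y{\left(-4,5 \right)} \right)}},-53 \right)}} = \frac{1}{\frac{1}{6 + \left(\frac{1}{-39 + \frac{1 + 18}{-2 + 18}}\right)^{2}} \left(205 + 34 \left(\frac{1}{-39 + \frac{1 + 18}{-2 + 18}}\right)^{2}\right)} = \frac{1}{\frac{1}{6 + \left(\frac{1}{-39 + \frac{1}{16} \cdot 19}\right)^{2}} \left(205 + 34 \left(\frac{1}{-39 + \frac{1}{16} \cdot 19}\right)^{2}\right)} = \frac{1}{\frac{1}{6 + \left(\frac{1}{-39 + \frac{19}{16}}\right)^{2}} \left(205 + 34 \left(\frac{1}{-39 + \frac{19}{16}}\right)^{2}\right)} = \frac{1}{\frac{1}{6 + \left(\frac{1}{- \frac{605}{16}}\right)^{2}} \left(205 + 34 \left(\frac{1}{- \frac{605}{16}}\right)^{2}\right)} = \frac{1}{\frac{1}{6 + \left(- \frac{16}{605}\right)^{2}} \left(205 + 34 \left(- \frac{16}{605}\right)^{2}\right)} = \frac{1}{\frac{1}{6 + \frac{256}{366025}} \left(205 + 34 \cdot \frac{256}{366025}\right)} = \frac{1}{\frac{1}{\frac{2196406}{366025}} \left(205 + \frac{8704}{366025}\right)} = \frac{1}{\frac{366025}{2196406} \cdot \frac{75043829}{366025}} = \frac{1}{\frac{75043829}{2196406}} = \frac{2196406}{75043829}$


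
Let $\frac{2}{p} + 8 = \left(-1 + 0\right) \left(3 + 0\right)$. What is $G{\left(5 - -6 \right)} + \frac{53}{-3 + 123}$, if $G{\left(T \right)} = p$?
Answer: $\frac{343}{1320} \approx 0.25985$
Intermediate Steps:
$p = - \frac{2}{11}$ ($p = \frac{2}{-8 + \left(-1 + 0\right) \left(3 + 0\right)} = \frac{2}{-8 - 3} = \frac{2}{-11} = 2 \left(- \frac{1}{11}\right) = - \frac{2}{11} \approx -0.18182$)
$G{\left(T \right)} = - \frac{2}{11}$
$G{\left(5 - -6 \right)} + \frac{53}{-3 + 123} = - \frac{2}{11} + \frac{53}{-3 + 123} = - \frac{2}{11} + \frac{53}{120} = \frac{343}{1320}$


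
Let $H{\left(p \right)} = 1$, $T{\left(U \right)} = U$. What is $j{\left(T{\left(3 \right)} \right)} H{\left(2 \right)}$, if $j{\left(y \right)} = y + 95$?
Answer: $98$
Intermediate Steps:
$j{\left(y \right)} = 95 + y$
$j{\left(T{\left(3 \right)} \right)} H{\left(2 \right)} = \left(95 + 3\right) 1 = 98 \cdot 1 = 98$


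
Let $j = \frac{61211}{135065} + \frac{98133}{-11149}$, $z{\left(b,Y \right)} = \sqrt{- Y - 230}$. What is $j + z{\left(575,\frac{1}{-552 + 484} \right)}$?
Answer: $- \frac{12571892206}{1505839685} + \frac{i \sqrt{265863}}{34} \approx -8.3488 + 15.165 i$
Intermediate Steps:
$z{\left(b,Y \right)} = \sqrt{-230 - Y}$
$j = - \frac{12571892206}{1505839685}$ ($j = 61211 \cdot \frac{1}{135065} + 98133 \left(- \frac{1}{11149}\right) = \frac{61211}{135065} - \frac{98133}{11149} = - \frac{12571892206}{1505839685} \approx -8.3488$)
$j + z{\left(575,\frac{1}{-552 + 484} \right)} = - \frac{12571892206}{1505839685} + \sqrt{-230 - \frac{1}{-552 + 484}} = - \frac{12571892206}{1505839685} + \sqrt{-230 - \frac{1}{-68}} = - \frac{12571892206}{1505839685} + \sqrt{-230 - - \frac{1}{68}} = - \frac{12571892206}{1505839685} + \sqrt{-230 + \frac{1}{68}} = - \frac{12571892206}{1505839685} + \sqrt{- \frac{15639}{68}} = - \frac{12571892206}{1505839685} + \frac{i \sqrt{265863}}{34}$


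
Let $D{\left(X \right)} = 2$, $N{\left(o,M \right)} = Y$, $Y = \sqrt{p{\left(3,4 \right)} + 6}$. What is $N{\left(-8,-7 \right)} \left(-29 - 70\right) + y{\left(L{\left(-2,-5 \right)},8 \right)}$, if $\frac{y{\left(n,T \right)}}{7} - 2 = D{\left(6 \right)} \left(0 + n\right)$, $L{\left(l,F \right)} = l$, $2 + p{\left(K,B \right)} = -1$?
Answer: $-14 - 99 \sqrt{3} \approx -185.47$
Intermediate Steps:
$p{\left(K,B \right)} = -3$ ($p{\left(K,B \right)} = -2 - 1 = -3$)
$Y = \sqrt{3}$ ($Y = \sqrt{-3 + 6} = \sqrt{3} \approx 1.732$)
$N{\left(o,M \right)} = \sqrt{3}$
$y{\left(n,T \right)} = 14 + 14 n$ ($y{\left(n,T \right)} = 14 + 7 \cdot 2 \left(0 + n\right) = 14 + 7 \cdot 2 n = 14 + 14 n$)
$N{\left(-8,-7 \right)} \left(-29 - 70\right) + y{\left(L{\left(-2,-5 \right)},8 \right)} = \sqrt{3} \left(-29 - 70\right) + \left(14 + 14 \left(-2\right)\right) = \sqrt{3} \left(-29 - 70\right) + \left(14 - 28\right) = \sqrt{3} \left(-99\right) - 14 = - 99 \sqrt{3} - 14 = -14 - 99 \sqrt{3}$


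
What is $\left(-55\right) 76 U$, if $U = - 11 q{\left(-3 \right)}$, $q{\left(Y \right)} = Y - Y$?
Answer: $0$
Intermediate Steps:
$q{\left(Y \right)} = 0$
$U = 0$ ($U = \left(-11\right) 0 = 0$)
$\left(-55\right) 76 U = \left(-55\right) 76 \cdot 0 = \left(-4180\right) 0 = 0$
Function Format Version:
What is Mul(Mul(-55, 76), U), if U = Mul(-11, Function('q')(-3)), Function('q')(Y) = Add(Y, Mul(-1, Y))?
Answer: 0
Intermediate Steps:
Function('q')(Y) = 0
U = 0 (U = Mul(-11, 0) = 0)
Mul(Mul(-55, 76), U) = Mul(Mul(-55, 76), 0) = Mul(-4180, 0) = 0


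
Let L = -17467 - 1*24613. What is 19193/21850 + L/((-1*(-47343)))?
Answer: -10793801/1034444550 ≈ -0.010434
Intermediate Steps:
L = -42080 (L = -17467 - 24613 = -42080)
19193/21850 + L/((-1*(-47343))) = 19193/21850 - 42080/((-1*(-47343))) = 19193*(1/21850) - 42080/47343 = 19193/21850 - 42080*1/47343 = 19193/21850 - 42080/47343 = -10793801/1034444550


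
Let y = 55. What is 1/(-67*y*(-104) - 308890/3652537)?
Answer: 3652537/1399797970990 ≈ 2.6093e-6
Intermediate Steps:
1/(-67*y*(-104) - 308890/3652537) = 1/(-67*55*(-104) - 308890/3652537) = 1/(-3685*(-104) - 308890*1/3652537) = 1/(383240 - 308890/3652537) = 1/(1399797970990/3652537) = 3652537/1399797970990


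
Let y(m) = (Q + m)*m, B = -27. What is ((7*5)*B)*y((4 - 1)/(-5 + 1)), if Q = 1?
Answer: 2835/16 ≈ 177.19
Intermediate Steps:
y(m) = m*(1 + m) (y(m) = (1 + m)*m = m*(1 + m))
((7*5)*B)*y((4 - 1)/(-5 + 1)) = ((7*5)*(-27))*(((4 - 1)/(-5 + 1))*(1 + (4 - 1)/(-5 + 1))) = (35*(-27))*((3/(-4))*(1 + 3/(-4))) = -945*3*(-¼)*(1 + 3*(-¼)) = -(-2835)*(1 - ¾)/4 = -(-2835)/(4*4) = -945*(-3/16) = 2835/16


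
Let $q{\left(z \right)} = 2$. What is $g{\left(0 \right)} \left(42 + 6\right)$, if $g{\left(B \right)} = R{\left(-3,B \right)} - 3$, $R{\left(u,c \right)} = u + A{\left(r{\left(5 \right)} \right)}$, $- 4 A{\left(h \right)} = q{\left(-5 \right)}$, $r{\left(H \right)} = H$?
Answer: $-312$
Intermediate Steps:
$A{\left(h \right)} = - \frac{1}{2}$ ($A{\left(h \right)} = \left(- \frac{1}{4}\right) 2 = - \frac{1}{2}$)
$R{\left(u,c \right)} = - \frac{1}{2} + u$ ($R{\left(u,c \right)} = u - \frac{1}{2} = - \frac{1}{2} + u$)
$g{\left(B \right)} = - \frac{13}{2}$ ($g{\left(B \right)} = \left(- \frac{1}{2} - 3\right) - 3 = - \frac{7}{2} - 3 = - \frac{13}{2}$)
$g{\left(0 \right)} \left(42 + 6\right) = - \frac{13 \left(42 + 6\right)}{2} = \left(- \frac{13}{2}\right) 48 = -312$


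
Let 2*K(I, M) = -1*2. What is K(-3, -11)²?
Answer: 1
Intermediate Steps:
K(I, M) = -1 (K(I, M) = (-1*2)/2 = (½)*(-2) = -1)
K(-3, -11)² = (-1)² = 1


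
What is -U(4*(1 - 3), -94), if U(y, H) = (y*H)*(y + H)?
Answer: 76704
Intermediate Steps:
U(y, H) = H*y*(H + y) (U(y, H) = (H*y)*(H + y) = H*y*(H + y))
-U(4*(1 - 3), -94) = -(-94)*4*(1 - 3)*(-94 + 4*(1 - 3)) = -(-94)*4*(-2)*(-94 + 4*(-2)) = -(-94)*(-8)*(-94 - 8) = -(-94)*(-8)*(-102) = -1*(-76704) = 76704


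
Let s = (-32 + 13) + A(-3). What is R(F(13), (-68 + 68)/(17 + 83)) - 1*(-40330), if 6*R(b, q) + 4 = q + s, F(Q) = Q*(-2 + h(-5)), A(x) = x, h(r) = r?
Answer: 120977/3 ≈ 40326.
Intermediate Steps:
s = -22 (s = (-32 + 13) - 3 = -19 - 3 = -22)
F(Q) = -7*Q (F(Q) = Q*(-2 - 5) = Q*(-7) = -7*Q)
R(b, q) = -13/3 + q/6 (R(b, q) = -2/3 + (q - 22)/6 = -2/3 + (-22 + q)/6 = -2/3 + (-11/3 + q/6) = -13/3 + q/6)
R(F(13), (-68 + 68)/(17 + 83)) - 1*(-40330) = (-13/3 + ((-68 + 68)/(17 + 83))/6) - 1*(-40330) = (-13/3 + (0/100)/6) + 40330 = (-13/3 + (0*(1/100))/6) + 40330 = (-13/3 + (1/6)*0) + 40330 = (-13/3 + 0) + 40330 = -13/3 + 40330 = 120977/3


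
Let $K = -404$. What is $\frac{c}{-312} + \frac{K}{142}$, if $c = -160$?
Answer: $- \frac{6458}{2769} \approx -2.3322$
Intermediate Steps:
$\frac{c}{-312} + \frac{K}{142} = - \frac{160}{-312} - \frac{404}{142} = \left(-160\right) \left(- \frac{1}{312}\right) - \frac{202}{71} = \frac{20}{39} - \frac{202}{71} = - \frac{6458}{2769}$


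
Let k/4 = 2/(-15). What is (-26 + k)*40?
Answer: -3184/3 ≈ -1061.3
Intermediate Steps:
k = -8/15 (k = 4*(2/(-15)) = 4*(2*(-1/15)) = 4*(-2/15) = -8/15 ≈ -0.53333)
(-26 + k)*40 = (-26 - 8/15)*40 = -398/15*40 = -3184/3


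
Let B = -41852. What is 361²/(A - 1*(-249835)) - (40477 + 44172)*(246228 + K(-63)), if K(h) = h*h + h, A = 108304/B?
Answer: -55347698518219266391/2613996529 ≈ -2.1174e+10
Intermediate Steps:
A = -27076/10463 (A = 108304/(-41852) = 108304*(-1/41852) = -27076/10463 ≈ -2.5878)
K(h) = h + h² (K(h) = h² + h = h + h²)
361²/(A - 1*(-249835)) - (40477 + 44172)*(246228 + K(-63)) = 361²/(-27076/10463 - 1*(-249835)) - (40477 + 44172)*(246228 - 63*(1 - 63)) = 130321/(-27076/10463 + 249835) - 84649*(246228 - 63*(-62)) = 130321/(2613996529/10463) - 84649*(246228 + 3906) = 130321*(10463/2613996529) - 84649*250134 = 1363548623/2613996529 - 1*21173592966 = 1363548623/2613996529 - 21173592966 = -55347698518219266391/2613996529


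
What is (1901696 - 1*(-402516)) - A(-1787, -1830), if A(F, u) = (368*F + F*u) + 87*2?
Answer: -308556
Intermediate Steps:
A(F, u) = 174 + 368*F + F*u (A(F, u) = (368*F + F*u) + 174 = 174 + 368*F + F*u)
(1901696 - 1*(-402516)) - A(-1787, -1830) = (1901696 - 1*(-402516)) - (174 + 368*(-1787) - 1787*(-1830)) = (1901696 + 402516) - (174 - 657616 + 3270210) = 2304212 - 1*2612768 = 2304212 - 2612768 = -308556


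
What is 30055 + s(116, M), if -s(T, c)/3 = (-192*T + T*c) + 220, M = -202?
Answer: 166507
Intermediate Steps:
s(T, c) = -660 + 576*T - 3*T*c (s(T, c) = -3*((-192*T + T*c) + 220) = -3*(220 - 192*T + T*c) = -660 + 576*T - 3*T*c)
30055 + s(116, M) = 30055 + (-660 + 576*116 - 3*116*(-202)) = 30055 + (-660 + 66816 + 70296) = 30055 + 136452 = 166507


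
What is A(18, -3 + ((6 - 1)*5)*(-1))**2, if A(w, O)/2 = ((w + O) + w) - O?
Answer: 5184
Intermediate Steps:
A(w, O) = 4*w (A(w, O) = 2*(((w + O) + w) - O) = 2*(((O + w) + w) - O) = 2*((O + 2*w) - O) = 2*(2*w) = 4*w)
A(18, -3 + ((6 - 1)*5)*(-1))**2 = (4*18)**2 = 72**2 = 5184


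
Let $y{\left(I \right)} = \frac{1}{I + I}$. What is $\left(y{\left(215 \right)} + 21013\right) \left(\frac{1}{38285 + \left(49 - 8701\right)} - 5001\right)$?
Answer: $- \frac{669513041573756}{6371095} \approx -1.0509 \cdot 10^{8}$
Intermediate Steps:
$y{\left(I \right)} = \frac{1}{2 I}$
$\left(y{\left(215 \right)} + 21013\right) \left(\frac{1}{38285 + \left(49 - 8701\right)} - 5001\right) = \left(\frac{1}{2 \cdot 215} + 21013\right) \left(\frac{1}{38285 + \left(49 - 8701\right)} - 5001\right) = \left(\frac{1}{2} \cdot \frac{1}{215} + 21013\right) \left(\frac{1}{38285 + \left(49 - 8701\right)} - 5001\right) = \left(\frac{1}{430} + 21013\right) \left(\frac{1}{38285 - 8652} - 5001\right) = \frac{9035591 \left(\frac{1}{29633} - 5001\right)}{430} = \frac{9035591}{430} \left(- \frac{148194632}{29633}\right) = - \frac{669513041573756}{6371095}$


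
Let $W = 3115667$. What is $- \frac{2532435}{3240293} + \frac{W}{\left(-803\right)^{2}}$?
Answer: $\frac{8462737090516}{2089370089037} \approx 4.0504$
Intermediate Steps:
$- \frac{2532435}{3240293} + \frac{W}{\left(-803\right)^{2}} = - \frac{2532435}{3240293} + \frac{3115667}{\left(-803\right)^{2}} = \left(-2532435\right) \frac{1}{3240293} + \frac{3115667}{644809} = - \frac{2532435}{3240293} + 3115667 \cdot \frac{1}{644809} = - \frac{2532435}{3240293} + \frac{3115667}{644809} = \frac{8462737090516}{2089370089037}$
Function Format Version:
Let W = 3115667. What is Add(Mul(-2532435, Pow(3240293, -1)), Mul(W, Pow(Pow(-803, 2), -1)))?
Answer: Rational(8462737090516, 2089370089037) ≈ 4.0504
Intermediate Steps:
Add(Mul(-2532435, Pow(3240293, -1)), Mul(W, Pow(Pow(-803, 2), -1))) = Add(Mul(-2532435, Pow(3240293, -1)), Mul(3115667, Pow(Pow(-803, 2), -1))) = Add(Mul(-2532435, Rational(1, 3240293)), Mul(3115667, Pow(644809, -1))) = Add(Rational(-2532435, 3240293), Mul(3115667, Rational(1, 644809))) = Add(Rational(-2532435, 3240293), Rational(3115667, 644809)) = Rational(8462737090516, 2089370089037)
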